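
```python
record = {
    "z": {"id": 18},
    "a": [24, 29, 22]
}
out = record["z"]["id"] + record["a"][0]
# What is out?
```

Trace:
`record = { ...` → record = {'z': {'id': 18}, 'a': [24, 29, 22]}
`out = record["z"]["id"] + record["a"][0]` → out = 42
So out = 42

Answer: 42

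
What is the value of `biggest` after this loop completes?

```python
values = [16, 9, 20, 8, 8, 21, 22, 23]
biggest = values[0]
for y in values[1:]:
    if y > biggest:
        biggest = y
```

Maximum of [16, 9, 20, 8, 8, 21, 22, 23]
`biggest` takes the values: 16 → 20 → 21 → 22 → 23

Answer: 23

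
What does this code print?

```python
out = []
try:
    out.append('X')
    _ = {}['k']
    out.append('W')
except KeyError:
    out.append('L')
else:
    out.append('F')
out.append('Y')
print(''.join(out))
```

Execution trace: 'X' (try body) → 'L' (except KeyError) → 'Y' (after the try/except). Output: XLY

Answer: XLY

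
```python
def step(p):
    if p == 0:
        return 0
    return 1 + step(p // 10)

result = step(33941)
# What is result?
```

Count of digits of 33941: 5

Answer: 5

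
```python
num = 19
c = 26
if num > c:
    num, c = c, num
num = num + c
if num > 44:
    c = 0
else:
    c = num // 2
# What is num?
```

Trace:
`num = 19` → num = 19
`c = 26` → c = 26
`if num > c: ...` → num > c is False → no variable changes
`num = num + c` → num = 45
`if num > 44: ...` → num > 44 is True → c = 0
So num = 45

Answer: 45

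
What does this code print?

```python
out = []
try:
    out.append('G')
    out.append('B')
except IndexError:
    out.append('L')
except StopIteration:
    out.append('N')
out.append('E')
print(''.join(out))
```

Execution trace: 'G' (try body) → 'B' (try body, no exception) → 'E' (after the try/except). Output: GBE

Answer: GBE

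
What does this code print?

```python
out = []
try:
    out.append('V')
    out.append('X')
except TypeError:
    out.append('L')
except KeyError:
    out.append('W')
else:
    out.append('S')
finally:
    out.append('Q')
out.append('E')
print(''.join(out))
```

Execution trace: 'V' (try body) → 'X' (try body, no exception) → 'S' (else) → 'Q' (finally) → 'E' (after the try/except). Output: VXSQE

Answer: VXSQE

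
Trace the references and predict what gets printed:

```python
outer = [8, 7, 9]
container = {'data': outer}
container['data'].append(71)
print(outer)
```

Key concept: dict holds reference to list.
Step by step:
`outer = [8, 7, 9]` → outer = [8, 7, 9]
`container = {'data': outer}` → container = {'data': [8, 7, 9]}
`container['data'].append(71)` → outer = [8, 7, 9, 71]; container = {'data': [8, 7, 9, 71]}
`print(outer)` → prints [8, 7, 9, 71]

Answer: [8, 7, 9, 71]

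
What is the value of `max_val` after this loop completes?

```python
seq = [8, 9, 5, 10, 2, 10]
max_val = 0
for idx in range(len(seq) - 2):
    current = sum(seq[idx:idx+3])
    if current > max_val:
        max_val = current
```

Max sum of 3-element window in [8, 9, 5, 10, 2, 10]
`max_val` takes the values: 0 → 22 → 24

Answer: 24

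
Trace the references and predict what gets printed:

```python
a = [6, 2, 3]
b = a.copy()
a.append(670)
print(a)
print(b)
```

Key concept: list.copy() creates independent copy.
Step by step:
`a = [6, 2, 3]` → a = [6, 2, 3]
`b = a.copy()` → b = [6, 2, 3]
`a.append(670)` → a = [6, 2, 3, 670]
`print(a)` → prints [6, 2, 3, 670]
`print(b)` → prints [6, 2, 3]

Answer:
[6, 2, 3, 670]
[6, 2, 3]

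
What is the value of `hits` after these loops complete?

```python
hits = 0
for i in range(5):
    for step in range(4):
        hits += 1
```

5 * 4 = 20
`hits` takes the values: 0 → 1 → 2 → 3 → 4 → 5 → 6 → 7 → 8 → 9 → 10 → 11 → 12 → 13 → 14 → 15 → 16 → 17 → 18 → 19 → 20

Answer: 20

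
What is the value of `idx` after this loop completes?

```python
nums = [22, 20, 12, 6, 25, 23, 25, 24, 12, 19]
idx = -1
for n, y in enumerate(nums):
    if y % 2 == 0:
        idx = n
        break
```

First even number index in [22, 20, 12, 6, 25, 23, 25, 24, 12, 19]
`idx` takes the values: -1 → 0

Answer: 0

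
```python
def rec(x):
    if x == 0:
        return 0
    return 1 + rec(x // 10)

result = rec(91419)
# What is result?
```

Count of digits of 91419: 5

Answer: 5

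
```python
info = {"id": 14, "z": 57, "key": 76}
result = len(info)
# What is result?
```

Trace:
`info = {"id": 14, "z": 57, "key": 76}` → info = {'id': 14, 'z': 57, 'key': 76}
`result = len(info)` → result = 3
So result = 3

Answer: 3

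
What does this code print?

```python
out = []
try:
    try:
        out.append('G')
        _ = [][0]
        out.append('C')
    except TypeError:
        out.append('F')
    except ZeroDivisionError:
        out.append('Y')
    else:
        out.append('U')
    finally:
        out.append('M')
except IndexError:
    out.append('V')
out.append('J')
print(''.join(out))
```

Execution trace: 'G' (try body) → 'M' (finally) → 'V' (outer except IndexError) → 'J' (after the try/except). Output: GMVJ

Answer: GMVJ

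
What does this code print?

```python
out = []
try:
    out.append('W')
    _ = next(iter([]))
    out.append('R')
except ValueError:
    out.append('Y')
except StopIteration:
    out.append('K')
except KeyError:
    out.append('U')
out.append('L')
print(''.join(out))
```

Execution trace: 'W' (try body) → 'K' (except StopIteration) → 'L' (after the try/except). Output: WKL

Answer: WKL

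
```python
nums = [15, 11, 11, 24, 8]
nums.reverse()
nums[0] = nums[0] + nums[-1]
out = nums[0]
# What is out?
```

Trace:
`nums = [15, 11, 11, 24, 8]` → nums = [15, 11, 11, 24, 8]
`nums.reverse()` → nums = [8, 24, 11, 11, 15]
`nums[0] = nums[0] + nums[-1]` → nums = [23, 24, 11, 11, 15]
`out = nums[0]` → out = 23
So out = 23

Answer: 23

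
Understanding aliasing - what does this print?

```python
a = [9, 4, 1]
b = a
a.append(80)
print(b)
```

Key concept: basic list aliasing.
Step by step:
`a = [9, 4, 1]` → a = [9, 4, 1]
`b = a` → b = [9, 4, 1] (same object as a)
`a.append(80)` → a = [9, 4, 1, 80] (same object as b); b = [9, 4, 1, 80] (same object as a)
`print(b)` → prints [9, 4, 1, 80]

Answer: [9, 4, 1, 80]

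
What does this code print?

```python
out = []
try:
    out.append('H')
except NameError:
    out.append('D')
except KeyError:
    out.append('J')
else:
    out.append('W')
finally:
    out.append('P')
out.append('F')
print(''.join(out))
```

Execution trace: 'H' (try body, no exception) → 'W' (else) → 'P' (finally) → 'F' (after the try/except). Output: HWPF

Answer: HWPF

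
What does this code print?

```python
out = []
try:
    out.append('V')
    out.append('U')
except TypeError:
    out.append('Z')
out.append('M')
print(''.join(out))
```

Execution trace: 'V' (try body) → 'U' (try body, no exception) → 'M' (after the try/except). Output: VUM

Answer: VUM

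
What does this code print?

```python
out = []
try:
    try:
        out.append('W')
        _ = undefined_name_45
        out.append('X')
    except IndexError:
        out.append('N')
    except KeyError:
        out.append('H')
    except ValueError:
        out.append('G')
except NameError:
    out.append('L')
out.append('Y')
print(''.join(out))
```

Execution trace: 'W' (try body) → 'L' (outer except NameError) → 'Y' (after the try/except). Output: WLY

Answer: WLY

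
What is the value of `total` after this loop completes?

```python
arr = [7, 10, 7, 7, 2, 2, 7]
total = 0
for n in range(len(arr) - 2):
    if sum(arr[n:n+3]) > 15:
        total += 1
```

Count windows with sum > 15
`total` takes the values: 0 → 1 → 2 → 3

Answer: 3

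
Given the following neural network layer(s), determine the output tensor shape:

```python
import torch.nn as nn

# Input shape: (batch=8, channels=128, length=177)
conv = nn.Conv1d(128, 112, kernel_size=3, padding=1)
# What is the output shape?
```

Input: (8, 128, 177) -> Output: (8, 112, 177)

Answer: (8, 112, 177)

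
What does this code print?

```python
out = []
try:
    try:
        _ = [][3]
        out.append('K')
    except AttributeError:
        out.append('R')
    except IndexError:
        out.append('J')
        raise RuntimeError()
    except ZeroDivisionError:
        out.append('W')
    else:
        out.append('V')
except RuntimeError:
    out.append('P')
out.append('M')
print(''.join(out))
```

Execution trace: 'J' (inner except IndexError) → 'P' (outer except RuntimeError) → 'M' (after the try/except). Output: JPM

Answer: JPM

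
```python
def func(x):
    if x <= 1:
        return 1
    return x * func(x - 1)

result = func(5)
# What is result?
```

func(5) = 5 * 4 * 3 * 2 * 1 = 120

Answer: 120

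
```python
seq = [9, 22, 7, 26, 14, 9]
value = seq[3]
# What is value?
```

Trace:
`seq = [9, 22, 7, 26, 14, 9]` → seq = [9, 22, 7, 26, 14, 9]
`value = seq[3]` → value = 26
So value = 26

Answer: 26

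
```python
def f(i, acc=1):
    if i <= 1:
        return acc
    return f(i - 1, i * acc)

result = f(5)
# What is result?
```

Accumulator trace (n, acc): (5, 1) -> (4, 5) -> (3, 20) -> (2, 60) -> (1, 120) -> return 120

Answer: 120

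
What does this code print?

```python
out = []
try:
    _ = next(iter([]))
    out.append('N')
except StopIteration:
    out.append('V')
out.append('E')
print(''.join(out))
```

Execution trace: 'V' (except StopIteration) → 'E' (after the try/except). Output: VE

Answer: VE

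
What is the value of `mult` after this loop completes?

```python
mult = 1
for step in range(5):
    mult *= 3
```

3^5 = 243
`mult` takes the values: 1 → 3 → 9 → 27 → 81 → 243

Answer: 243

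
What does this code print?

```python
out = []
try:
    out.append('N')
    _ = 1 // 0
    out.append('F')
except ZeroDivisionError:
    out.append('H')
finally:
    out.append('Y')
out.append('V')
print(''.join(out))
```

Execution trace: 'N' (try body) → 'H' (except ZeroDivisionError) → 'Y' (finally) → 'V' (after the try/except). Output: NHYV

Answer: NHYV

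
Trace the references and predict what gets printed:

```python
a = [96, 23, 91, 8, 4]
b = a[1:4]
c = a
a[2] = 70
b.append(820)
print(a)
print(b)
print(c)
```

Key concept: slice vs alias.
Step by step:
`a = [96, 23, 91, 8, 4]` → a = [96, 23, 91, 8, 4]
`b = a[1:4]` → b = [23, 91, 8]
`c = a` → c = [96, 23, 91, 8, 4] (same object as a)
`a[2] = 70` → a = [96, 23, 70, 8, 4] (same object as c); c = [96, 23, 70, 8, 4] (same object as a)
`b.append(820)` → b = [23, 91, 8, 820]
`print(a)` → prints [96, 23, 70, 8, 4]
`print(b)` → prints [23, 91, 8, 820]
`print(c)` → prints [96, 23, 70, 8, 4]

Answer:
[96, 23, 70, 8, 4]
[23, 91, 8, 820]
[96, 23, 70, 8, 4]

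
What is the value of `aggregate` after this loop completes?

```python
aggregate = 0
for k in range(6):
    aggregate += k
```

Sum of 0 to 5 = 15
`aggregate` takes the values: 0 → 1 → 3 → 6 → 10 → 15

Answer: 15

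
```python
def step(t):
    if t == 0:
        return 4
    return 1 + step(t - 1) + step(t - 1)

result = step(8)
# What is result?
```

step(t) = 1 + 2·step(t-1), step(0)=4. Closed form: (4+1)·2^8 - 1 = 1279.

Answer: 1279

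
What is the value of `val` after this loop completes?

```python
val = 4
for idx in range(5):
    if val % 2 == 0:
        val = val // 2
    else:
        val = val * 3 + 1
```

Collatz-style transformation from 4
`val` takes the values: 4 → 2 → 1 → 4 → 2 → 1

Answer: 1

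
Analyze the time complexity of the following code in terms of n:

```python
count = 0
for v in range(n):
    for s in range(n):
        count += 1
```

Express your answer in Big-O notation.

Each loop level contributes: n × n. Multiplying the contributions gives O(n^2).

Answer: O(n^2)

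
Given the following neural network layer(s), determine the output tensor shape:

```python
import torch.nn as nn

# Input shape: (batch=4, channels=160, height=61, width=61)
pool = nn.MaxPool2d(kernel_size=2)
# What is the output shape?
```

Input: (4, 160, 61, 61) -> Output: (4, 160, 30, 30)

Answer: (4, 160, 30, 30)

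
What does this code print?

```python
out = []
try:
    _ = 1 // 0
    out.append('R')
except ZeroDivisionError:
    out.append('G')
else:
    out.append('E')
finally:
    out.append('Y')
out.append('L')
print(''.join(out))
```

Execution trace: 'G' (except ZeroDivisionError) → 'Y' (finally) → 'L' (after the try/except). Output: GYL

Answer: GYL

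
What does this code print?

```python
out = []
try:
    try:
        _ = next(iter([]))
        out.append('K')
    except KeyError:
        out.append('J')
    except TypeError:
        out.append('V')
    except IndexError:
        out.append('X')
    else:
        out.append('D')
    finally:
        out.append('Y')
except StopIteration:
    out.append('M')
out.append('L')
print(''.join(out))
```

Execution trace: 'Y' (inner finally) → 'M' (outer except StopIteration) → 'L' (after the try/except). Output: YML

Answer: YML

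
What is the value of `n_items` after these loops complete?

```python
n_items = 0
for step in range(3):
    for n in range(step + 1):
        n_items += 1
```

Triangle: 1 + 2 + ... + 3
`n_items` takes the values: 0 → 1 → 2 → 3 → 4 → 5 → 6

Answer: 6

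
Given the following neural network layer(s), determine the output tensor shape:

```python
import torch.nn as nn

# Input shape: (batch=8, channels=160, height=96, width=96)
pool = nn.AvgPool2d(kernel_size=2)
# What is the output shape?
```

Input: (8, 160, 96, 96) -> Output: (8, 160, 48, 48)

Answer: (8, 160, 48, 48)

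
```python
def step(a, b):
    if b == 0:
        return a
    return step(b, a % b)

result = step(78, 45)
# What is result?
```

step(78, 45) -> step(45, 33) -> step(33, 12) -> step(12, 9) -> step(9, 3) -> step(3, 0) -> 3

Answer: 3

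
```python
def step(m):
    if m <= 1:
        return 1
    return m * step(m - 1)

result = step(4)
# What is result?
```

step(4) = 4 * 3 * 2 * 1 = 24

Answer: 24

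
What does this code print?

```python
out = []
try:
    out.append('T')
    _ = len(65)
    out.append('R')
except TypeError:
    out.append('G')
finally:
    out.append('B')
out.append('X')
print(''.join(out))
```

Execution trace: 'T' (try body) → 'G' (except TypeError) → 'B' (finally) → 'X' (after the try/except). Output: TGBX

Answer: TGBX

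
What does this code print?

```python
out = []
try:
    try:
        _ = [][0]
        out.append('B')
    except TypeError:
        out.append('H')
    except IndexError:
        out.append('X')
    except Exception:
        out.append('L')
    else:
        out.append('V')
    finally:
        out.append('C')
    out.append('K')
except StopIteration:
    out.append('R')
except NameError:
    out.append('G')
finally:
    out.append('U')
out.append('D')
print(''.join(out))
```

Execution trace: 'X' (inner except IndexError) → 'C' (inner finally) → 'K' (try body, no exception) → 'U' (finally) → 'D' (after the try/except). Output: XCKUD

Answer: XCKUD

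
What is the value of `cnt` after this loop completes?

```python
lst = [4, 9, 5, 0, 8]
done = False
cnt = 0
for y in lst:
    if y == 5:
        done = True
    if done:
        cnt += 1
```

Count elements after first 5 in [4, 9, 5, 0, 8]
`cnt` takes the values: 0 → 1 → 2 → 3

Answer: 3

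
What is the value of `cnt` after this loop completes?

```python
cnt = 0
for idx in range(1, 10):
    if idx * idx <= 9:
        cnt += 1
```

Count numbers where idx² ≤ 9
`cnt` takes the values: 0 → 1 → 2 → 3

Answer: 3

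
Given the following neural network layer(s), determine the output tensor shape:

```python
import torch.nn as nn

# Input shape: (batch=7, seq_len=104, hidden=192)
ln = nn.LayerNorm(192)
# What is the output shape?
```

Input: (7, 104, 192) -> Output: (7, 104, 192)

Answer: (7, 104, 192)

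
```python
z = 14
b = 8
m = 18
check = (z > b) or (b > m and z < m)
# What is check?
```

Trace:
`z = 14` → z = 14
`b = 8` → b = 8
`m = 18` → m = 18
`check = (z > b) or (b > m and z < m)` → check = True
So check = True

Answer: True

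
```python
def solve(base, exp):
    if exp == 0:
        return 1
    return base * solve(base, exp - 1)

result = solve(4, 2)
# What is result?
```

solve(4, 2) = 4 * 4 = 16

Answer: 16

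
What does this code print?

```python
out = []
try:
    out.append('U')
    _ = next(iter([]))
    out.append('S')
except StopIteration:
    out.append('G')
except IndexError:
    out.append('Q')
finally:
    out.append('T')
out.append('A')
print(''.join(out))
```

Execution trace: 'U' (try body) → 'G' (except StopIteration) → 'T' (finally) → 'A' (after the try/except). Output: UGTA

Answer: UGTA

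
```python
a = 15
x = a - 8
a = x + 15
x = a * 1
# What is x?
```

Trace:
`a = 15` → a = 15
`x = a - 8` → x = 7
`a = x + 15` → a = 22
`x = a * 1` → x = 22
So x = 22

Answer: 22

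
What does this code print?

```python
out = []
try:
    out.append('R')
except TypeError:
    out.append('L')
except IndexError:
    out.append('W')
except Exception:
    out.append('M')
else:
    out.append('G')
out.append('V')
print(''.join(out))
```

Execution trace: 'R' (try body, no exception) → 'G' (else) → 'V' (after the try/except). Output: RGV

Answer: RGV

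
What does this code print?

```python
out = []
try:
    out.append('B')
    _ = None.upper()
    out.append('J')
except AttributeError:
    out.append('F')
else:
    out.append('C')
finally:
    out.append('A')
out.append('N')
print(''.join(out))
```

Execution trace: 'B' (try body) → 'F' (except AttributeError) → 'A' (finally) → 'N' (after the try/except). Output: BFAN

Answer: BFAN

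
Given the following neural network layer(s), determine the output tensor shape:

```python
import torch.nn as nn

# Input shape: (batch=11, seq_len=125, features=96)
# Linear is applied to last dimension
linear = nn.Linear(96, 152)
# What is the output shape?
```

Input: (11, 125, 96) -> Output: (11, 125, 152)

Answer: (11, 125, 152)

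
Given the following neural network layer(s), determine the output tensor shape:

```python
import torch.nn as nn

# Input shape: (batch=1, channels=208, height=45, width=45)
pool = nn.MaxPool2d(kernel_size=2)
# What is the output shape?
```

Input: (1, 208, 45, 45) -> Output: (1, 208, 22, 22)

Answer: (1, 208, 22, 22)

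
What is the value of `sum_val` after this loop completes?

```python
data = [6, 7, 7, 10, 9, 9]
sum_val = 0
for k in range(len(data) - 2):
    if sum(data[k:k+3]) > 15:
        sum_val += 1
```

Count windows with sum > 15
`sum_val` takes the values: 0 → 1 → 2 → 3 → 4

Answer: 4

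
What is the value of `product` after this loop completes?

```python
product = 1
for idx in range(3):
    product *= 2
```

2^3 = 8
`product` takes the values: 1 → 2 → 4 → 8

Answer: 8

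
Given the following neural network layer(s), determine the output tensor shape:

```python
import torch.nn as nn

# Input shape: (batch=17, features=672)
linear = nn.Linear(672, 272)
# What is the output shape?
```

Input: (17, 672) -> Output: (17, 272)

Answer: (17, 272)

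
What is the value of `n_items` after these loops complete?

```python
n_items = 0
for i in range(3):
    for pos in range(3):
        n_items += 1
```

3 * 3 = 9
`n_items` takes the values: 0 → 1 → 2 → 3 → 4 → 5 → 6 → 7 → 8 → 9

Answer: 9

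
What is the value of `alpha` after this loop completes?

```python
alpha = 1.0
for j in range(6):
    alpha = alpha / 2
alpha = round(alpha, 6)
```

Halving LR 6 times: 1 / 2^6
`alpha` takes the values: 1.0 → 0.5 → 0.25 → 0.125 → 0.0625 → 0.03125 → 0.015625

Answer: 0.015625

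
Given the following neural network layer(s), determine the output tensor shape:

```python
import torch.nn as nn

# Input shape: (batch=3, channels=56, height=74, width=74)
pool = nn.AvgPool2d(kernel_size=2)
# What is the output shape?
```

Input: (3, 56, 74, 74) -> Output: (3, 56, 37, 37)

Answer: (3, 56, 37, 37)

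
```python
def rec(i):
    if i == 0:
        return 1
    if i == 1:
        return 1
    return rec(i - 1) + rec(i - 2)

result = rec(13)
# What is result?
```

Build up from base cases: rec(0)=1, rec(1)=1, rec(2)=2, rec(3)=3, rec(4)=5, rec(5)=8, rec(6)=13, ..., rec(13)=377

Answer: 377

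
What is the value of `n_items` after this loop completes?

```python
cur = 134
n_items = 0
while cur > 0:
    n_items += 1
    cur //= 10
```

Count digits by repeated division by 10
`n_items` takes the values: 0 → 1 → 2 → 3

Answer: 3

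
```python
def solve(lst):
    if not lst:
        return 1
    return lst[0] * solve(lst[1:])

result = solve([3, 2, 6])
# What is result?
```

Product over [3, 2, 6] = 3 * 2 * 6 = 36

Answer: 36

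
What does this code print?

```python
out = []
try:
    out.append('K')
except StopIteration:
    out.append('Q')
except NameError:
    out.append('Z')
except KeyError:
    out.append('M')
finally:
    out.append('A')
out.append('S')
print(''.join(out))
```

Execution trace: 'K' (try body, no exception) → 'A' (finally) → 'S' (after the try/except). Output: KAS

Answer: KAS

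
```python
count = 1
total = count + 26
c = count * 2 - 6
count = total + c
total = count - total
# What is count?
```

Trace:
`count = 1` → count = 1
`total = count + 26` → total = 27
`c = count * 2 - 6` → c = -4
`count = total + c` → count = 23
`total = count - total` → total = -4
So count = 23

Answer: 23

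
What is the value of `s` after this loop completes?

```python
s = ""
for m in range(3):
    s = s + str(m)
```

Concatenate digits 0 to 2
`s` takes the values: "" → "0" → "01" → "012"

Answer: "012"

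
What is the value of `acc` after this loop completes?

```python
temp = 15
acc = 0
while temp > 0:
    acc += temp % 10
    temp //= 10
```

Sum digits of 15
`acc` takes the values: 0 → 5 → 6

Answer: 6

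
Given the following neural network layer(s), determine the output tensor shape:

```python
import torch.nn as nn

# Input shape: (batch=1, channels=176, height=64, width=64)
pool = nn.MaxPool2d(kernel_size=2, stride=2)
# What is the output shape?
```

Input: (1, 176, 64, 64) -> Output: (1, 176, 32, 32)

Answer: (1, 176, 32, 32)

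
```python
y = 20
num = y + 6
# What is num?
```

Trace:
`y = 20` → y = 20
`num = y + 6` → num = 26
So num = 26

Answer: 26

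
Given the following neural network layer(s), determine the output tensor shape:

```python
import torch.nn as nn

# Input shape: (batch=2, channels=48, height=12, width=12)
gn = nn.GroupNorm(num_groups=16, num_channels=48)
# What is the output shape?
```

Input: (2, 48, 12, 12) -> Output: (2, 48, 12, 12)

Answer: (2, 48, 12, 12)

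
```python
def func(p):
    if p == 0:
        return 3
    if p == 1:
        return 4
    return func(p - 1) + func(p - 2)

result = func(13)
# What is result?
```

Build up from base cases: func(0)=3, func(1)=4, func(2)=7, func(3)=11, func(4)=18, func(5)=29, func(6)=47, ..., func(13)=1364

Answer: 1364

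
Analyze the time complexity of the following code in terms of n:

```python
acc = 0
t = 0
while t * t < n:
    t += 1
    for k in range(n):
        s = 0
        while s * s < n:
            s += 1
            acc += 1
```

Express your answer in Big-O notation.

Each loop level contributes: √n × n × √n. Multiplying the contributions gives O(n^2).

Answer: O(n^2)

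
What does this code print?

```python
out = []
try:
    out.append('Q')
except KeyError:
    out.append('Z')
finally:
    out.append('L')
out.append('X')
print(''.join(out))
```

Execution trace: 'Q' (try body, no exception) → 'L' (finally) → 'X' (after the try/except). Output: QLX

Answer: QLX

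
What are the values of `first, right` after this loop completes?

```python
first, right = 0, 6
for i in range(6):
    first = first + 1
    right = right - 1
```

first goes 0→6, right goes 6→0
`first, right` takes the values: (0, 6) → (1, 6) → (1, 5) → (2, 5) → (2, 4) → (3, 4) → (3, 3) → (4, 3) → (4, 2) → (5, 2) → (5, 1) → (6, 1) → (6, 0)

Answer: 6, 0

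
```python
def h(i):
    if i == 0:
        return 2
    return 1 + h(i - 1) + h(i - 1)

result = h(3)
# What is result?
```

h(i) = 1 + 2·h(i-1), h(0)=2. Closed form: (2+1)·2^3 - 1 = 23.

Answer: 23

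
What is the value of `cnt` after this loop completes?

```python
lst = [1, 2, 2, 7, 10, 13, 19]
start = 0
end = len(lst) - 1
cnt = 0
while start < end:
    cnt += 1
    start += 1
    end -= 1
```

Iterations until pointers meet (list length 7)
`cnt` takes the values: 0 → 1 → 2 → 3

Answer: 3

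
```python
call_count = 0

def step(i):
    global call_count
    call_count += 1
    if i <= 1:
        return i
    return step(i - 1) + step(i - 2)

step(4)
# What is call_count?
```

Calls(i) = 1 + Calls(i-1) + Calls(i-2); Calls(0)=Calls(1)=1. For i=4 this gives 9.

Answer: 9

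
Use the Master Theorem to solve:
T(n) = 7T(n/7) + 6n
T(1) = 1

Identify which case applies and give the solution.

a=7, b=7, f(n)=6n. log_7(7) = 1. Since c=1 = 1, Case 2 applies: T(n) = Θ(n^log_b(a) · log n) = O(n log n).

Answer: O(n log n) - Case 2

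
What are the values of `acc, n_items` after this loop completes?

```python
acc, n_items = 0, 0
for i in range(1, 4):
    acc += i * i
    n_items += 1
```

Sum of squares and count
`acc, n_items` takes the values: (0, 0) → (1, 0) → (1, 1) → (5, 1) → (5, 2) → (14, 2) → (14, 3)

Answer: 14, 3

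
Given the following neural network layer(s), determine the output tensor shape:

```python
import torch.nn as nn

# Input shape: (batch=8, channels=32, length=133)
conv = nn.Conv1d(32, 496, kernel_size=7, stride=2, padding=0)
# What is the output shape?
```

Input: (8, 32, 133) -> Output: (8, 496, 64)

Answer: (8, 496, 64)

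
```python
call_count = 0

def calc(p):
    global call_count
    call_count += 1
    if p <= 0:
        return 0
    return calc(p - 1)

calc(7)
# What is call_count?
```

Linear recursion stepping by 1: 8 calls from p=7 down to ≤0.

Answer: 8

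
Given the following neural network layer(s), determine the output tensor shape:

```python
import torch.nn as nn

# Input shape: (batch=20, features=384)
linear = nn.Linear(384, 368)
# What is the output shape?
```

Input: (20, 384) -> Output: (20, 368)

Answer: (20, 368)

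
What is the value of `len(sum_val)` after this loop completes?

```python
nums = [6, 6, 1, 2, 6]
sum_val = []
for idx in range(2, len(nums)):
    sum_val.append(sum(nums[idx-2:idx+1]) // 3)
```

Number of 3-element averages
`sum_val` takes the values: [] → [4] → [4, 3] → [4, 3, 3]
So `len(sum_val)` = 3

Answer: 3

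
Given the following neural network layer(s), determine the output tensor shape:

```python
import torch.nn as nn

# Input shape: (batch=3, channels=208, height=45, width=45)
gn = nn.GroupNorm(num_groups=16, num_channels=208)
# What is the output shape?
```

Input: (3, 208, 45, 45) -> Output: (3, 208, 45, 45)

Answer: (3, 208, 45, 45)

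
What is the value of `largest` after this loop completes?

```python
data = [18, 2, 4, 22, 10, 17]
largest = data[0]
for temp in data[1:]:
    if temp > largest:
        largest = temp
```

Maximum of [18, 2, 4, 22, 10, 17]
`largest` takes the values: 18 → 22

Answer: 22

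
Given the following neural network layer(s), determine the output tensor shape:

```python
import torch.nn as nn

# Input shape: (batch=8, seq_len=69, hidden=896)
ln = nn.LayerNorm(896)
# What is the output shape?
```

Input: (8, 69, 896) -> Output: (8, 69, 896)

Answer: (8, 69, 896)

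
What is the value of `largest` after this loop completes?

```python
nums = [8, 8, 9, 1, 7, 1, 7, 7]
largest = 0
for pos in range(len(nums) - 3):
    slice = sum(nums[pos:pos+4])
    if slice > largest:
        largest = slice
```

Max sum of 4-element window in [8, 8, 9, 1, 7, 1, 7, 7]
`largest` takes the values: 0 → 26

Answer: 26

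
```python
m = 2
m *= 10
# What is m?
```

Trace:
`m = 2` → m = 2
`m *= 10` → m = 20
So m = 20

Answer: 20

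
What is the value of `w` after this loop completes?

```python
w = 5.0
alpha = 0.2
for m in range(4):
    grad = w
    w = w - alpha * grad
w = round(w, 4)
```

Gradient descent: w = 5.0 * (1 - 0.2)^4
`w` takes the values: 5.0 → 4.0 → 3.2 → 2.56 → 2.048

Answer: 2.048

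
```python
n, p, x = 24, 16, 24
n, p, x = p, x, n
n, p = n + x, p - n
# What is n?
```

Trace:
`n, p, x = 24, 16, 24` → n = 24; p = 16; x = 24
`n, p, x = p, x, n` → n = 16; p = 24; x = 24
`n, p = n + x, p - n` → n = 40; p = 8
So n = 40

Answer: 40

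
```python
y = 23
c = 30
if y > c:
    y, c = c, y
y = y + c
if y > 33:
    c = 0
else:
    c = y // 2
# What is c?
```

Trace:
`y = 23` → y = 23
`c = 30` → c = 30
`if y > c: ...` → y > c is False → no variable changes
`y = y + c` → y = 53
`if y > 33: ...` → y > 33 is True → c = 0
So c = 0

Answer: 0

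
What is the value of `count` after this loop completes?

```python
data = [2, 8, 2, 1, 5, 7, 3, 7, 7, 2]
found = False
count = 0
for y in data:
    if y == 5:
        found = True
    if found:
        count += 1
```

Count elements after first 5 in [2, 8, 2, 1, 5, 7, 3, 7, 7, 2]
`count` takes the values: 0 → 1 → 2 → 3 → 4 → 5 → 6

Answer: 6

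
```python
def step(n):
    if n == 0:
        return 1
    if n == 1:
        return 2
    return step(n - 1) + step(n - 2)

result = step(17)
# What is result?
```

Build up from base cases: step(0)=1, step(1)=2, step(2)=3, step(3)=5, step(4)=8, step(5)=13, step(6)=21, ..., step(17)=4181

Answer: 4181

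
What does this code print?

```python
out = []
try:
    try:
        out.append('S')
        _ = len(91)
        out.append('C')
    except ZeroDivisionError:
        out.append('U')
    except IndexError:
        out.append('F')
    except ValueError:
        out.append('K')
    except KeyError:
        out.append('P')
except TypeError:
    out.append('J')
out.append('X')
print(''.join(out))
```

Execution trace: 'S' (try body) → 'J' (outer except TypeError) → 'X' (after the try/except). Output: SJX

Answer: SJX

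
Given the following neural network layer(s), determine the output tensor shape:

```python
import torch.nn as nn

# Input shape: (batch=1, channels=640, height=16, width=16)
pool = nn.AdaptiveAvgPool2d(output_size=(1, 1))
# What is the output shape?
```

Input: (1, 640, 16, 16) -> Output: (1, 640, 1, 1)

Answer: (1, 640, 1, 1)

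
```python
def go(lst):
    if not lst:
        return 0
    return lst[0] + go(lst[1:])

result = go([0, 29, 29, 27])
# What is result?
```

0 + 29 + 29 + 27 + 0 = 85

Answer: 85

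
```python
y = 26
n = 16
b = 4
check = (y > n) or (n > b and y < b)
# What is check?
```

Trace:
`y = 26` → y = 26
`n = 16` → n = 16
`b = 4` → b = 4
`check = (y > n) or (n > b and y < b)` → check = True
So check = True

Answer: True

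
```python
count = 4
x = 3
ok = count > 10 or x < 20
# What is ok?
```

Trace:
`count = 4` → count = 4
`x = 3` → x = 3
`ok = count > 10 or x < 20` → ok = True
So ok = True

Answer: True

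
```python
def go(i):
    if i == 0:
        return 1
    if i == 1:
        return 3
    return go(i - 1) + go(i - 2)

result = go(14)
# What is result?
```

Build up from base cases: go(0)=1, go(1)=3, go(2)=4, go(3)=7, go(4)=11, go(5)=18, go(6)=29, ..., go(14)=1364

Answer: 1364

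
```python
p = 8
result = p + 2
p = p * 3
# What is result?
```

Trace:
`p = 8` → p = 8
`result = p + 2` → result = 10
`p = p * 3` → p = 24
So result = 10

Answer: 10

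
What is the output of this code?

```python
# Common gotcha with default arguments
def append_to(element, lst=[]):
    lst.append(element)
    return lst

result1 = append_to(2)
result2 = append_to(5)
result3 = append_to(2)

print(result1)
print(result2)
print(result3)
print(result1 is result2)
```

Key concept: mutable default argument gotcha.
Step by step:
`result1 = append_to(2)` → result1 = [2]
`result2 = append_to(5)` → result1 = [2, 5] (same object as result2); result2 = [2, 5] (same object as result1)
`result3 = append_to(2)` → result1 = [2, 5, 2] (same object as result2, result3); result2 = [2, 5, 2] (same object as result1, result3); result3 = [2, 5, 2] (same object as result1, result2)
`print(result1)` → prints [2, 5, 2]
`print(result2)` → prints [2, 5, 2]
`print(result3)` → prints [2, 5, 2]
`print(result1 is result2)` → prints True

Answer:
[2, 5, 2]
[2, 5, 2]
[2, 5, 2]
True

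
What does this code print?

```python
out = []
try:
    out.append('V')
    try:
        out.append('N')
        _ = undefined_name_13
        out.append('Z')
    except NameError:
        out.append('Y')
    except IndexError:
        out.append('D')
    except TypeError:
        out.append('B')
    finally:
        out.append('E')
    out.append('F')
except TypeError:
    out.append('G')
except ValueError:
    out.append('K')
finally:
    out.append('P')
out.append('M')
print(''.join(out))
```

Execution trace: 'V' (try body) → 'N' (inner try body) → 'Y' (inner except NameError) → 'E' (inner finally) → 'F' (try body, no exception) → 'P' (finally) → 'M' (after the try/except). Output: VNYEFPM

Answer: VNYEFPM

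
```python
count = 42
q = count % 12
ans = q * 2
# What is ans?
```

Trace:
`count = 42` → count = 42
`q = count % 12` → q = 6
`ans = q * 2` → ans = 12
So ans = 12

Answer: 12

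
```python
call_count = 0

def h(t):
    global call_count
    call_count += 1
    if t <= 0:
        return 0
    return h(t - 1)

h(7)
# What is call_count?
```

Linear recursion stepping by 1: 8 calls from t=7 down to ≤0.

Answer: 8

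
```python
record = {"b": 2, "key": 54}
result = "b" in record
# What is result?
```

Trace:
`record = {"b": 2, "key": 54}` → record = {'b': 2, 'key': 54}
`result = "b" in record` → result = True
So result = True

Answer: True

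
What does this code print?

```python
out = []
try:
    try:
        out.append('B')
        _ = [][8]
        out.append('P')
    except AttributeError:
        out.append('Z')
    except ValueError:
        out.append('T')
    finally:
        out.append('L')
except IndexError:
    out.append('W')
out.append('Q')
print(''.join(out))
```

Execution trace: 'B' (try body) → 'L' (finally) → 'W' (outer except IndexError) → 'Q' (after the try/except). Output: BLWQ

Answer: BLWQ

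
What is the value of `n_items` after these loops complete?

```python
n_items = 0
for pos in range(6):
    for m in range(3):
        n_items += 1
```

6 * 3 = 18
`n_items` takes the values: 0 → 1 → 2 → 3 → 4 → 5 → 6 → 7 → 8 → 9 → 10 → 11 → 12 → 13 → 14 → 15 → 16 → 17 → 18

Answer: 18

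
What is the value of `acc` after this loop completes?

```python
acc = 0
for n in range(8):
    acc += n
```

Sum of 0 to 7 = 28
`acc` takes the values: 0 → 1 → 3 → 6 → 10 → 15 → 21 → 28

Answer: 28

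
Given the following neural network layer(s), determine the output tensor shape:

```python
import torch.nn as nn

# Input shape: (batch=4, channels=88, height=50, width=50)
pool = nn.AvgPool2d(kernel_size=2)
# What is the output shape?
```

Input: (4, 88, 50, 50) -> Output: (4, 88, 25, 25)

Answer: (4, 88, 25, 25)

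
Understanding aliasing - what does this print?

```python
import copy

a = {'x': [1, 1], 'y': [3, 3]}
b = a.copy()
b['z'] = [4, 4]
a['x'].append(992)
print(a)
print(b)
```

Key concept: shallow copy of dict with mutable values.
Step by step:
`a = {'x': [1, 1], 'y': [3, 3]}` → a = {'x': [1, 1], 'y': [3, 3]}
`b = a.copy()` → b = {'x': [1, 1], 'y': [3, 3]}
`b['z'] = [4, 4]` → b = {'x': [1, 1], 'y': [3, 3], 'z': [4, 4]}
`a['x'].append(992)` → a = {'x': [1, 1, 992], 'y': [3, 3]}; b = {'x': [1, 1, 992], 'y': [3, 3], 'z': [4, 4]}
`print(a)` → prints {'x': [1, 1, 992], 'y': [3, 3]}
`print(b)` → prints {'x': [1, 1, 992], 'y': [3, 3], 'z': [4, 4]}

Answer:
{'x': [1, 1, 992], 'y': [3, 3]}
{'x': [1, 1, 992], 'y': [3, 3], 'z': [4, 4]}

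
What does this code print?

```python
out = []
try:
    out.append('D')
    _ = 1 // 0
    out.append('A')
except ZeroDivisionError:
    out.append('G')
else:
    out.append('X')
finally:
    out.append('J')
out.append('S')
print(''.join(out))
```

Execution trace: 'D' (try body) → 'G' (except ZeroDivisionError) → 'J' (finally) → 'S' (after the try/except). Output: DGJS

Answer: DGJS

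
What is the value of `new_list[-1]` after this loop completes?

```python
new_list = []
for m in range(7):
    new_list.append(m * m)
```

Last element of squares 0 to 6
`new_list` takes the values: [] → [0] → [0, 1] → [0, 1, 4] → [0, 1, 4, 9] → [0, 1, 4, 9, 16] → [0, 1, 4, 9, 16, 25] → [0, 1, 4, 9, 16, 25, 36]
So `new_list[-1]` = 36

Answer: 36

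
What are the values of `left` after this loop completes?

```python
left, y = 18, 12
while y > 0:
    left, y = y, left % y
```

GCD of 18 and 12
`left` takes the values: 18 → 12 → 6

Answer: 6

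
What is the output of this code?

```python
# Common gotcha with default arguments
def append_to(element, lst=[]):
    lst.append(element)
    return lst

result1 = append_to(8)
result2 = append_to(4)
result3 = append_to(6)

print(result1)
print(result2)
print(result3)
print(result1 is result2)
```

Key concept: mutable default argument gotcha.
Step by step:
`result1 = append_to(8)` → result1 = [8]
`result2 = append_to(4)` → result1 = [8, 4] (same object as result2); result2 = [8, 4] (same object as result1)
`result3 = append_to(6)` → result1 = [8, 4, 6] (same object as result2, result3); result2 = [8, 4, 6] (same object as result1, result3); result3 = [8, 4, 6] (same object as result1, result2)
`print(result1)` → prints [8, 4, 6]
`print(result2)` → prints [8, 4, 6]
`print(result3)` → prints [8, 4, 6]
`print(result1 is result2)` → prints True

Answer:
[8, 4, 6]
[8, 4, 6]
[8, 4, 6]
True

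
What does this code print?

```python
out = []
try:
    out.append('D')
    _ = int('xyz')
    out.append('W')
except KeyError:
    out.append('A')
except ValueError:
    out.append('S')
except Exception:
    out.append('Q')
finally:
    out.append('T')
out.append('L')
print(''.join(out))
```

Execution trace: 'D' (try body) → 'S' (except ValueError) → 'T' (finally) → 'L' (after the try/except). Output: DSTL

Answer: DSTL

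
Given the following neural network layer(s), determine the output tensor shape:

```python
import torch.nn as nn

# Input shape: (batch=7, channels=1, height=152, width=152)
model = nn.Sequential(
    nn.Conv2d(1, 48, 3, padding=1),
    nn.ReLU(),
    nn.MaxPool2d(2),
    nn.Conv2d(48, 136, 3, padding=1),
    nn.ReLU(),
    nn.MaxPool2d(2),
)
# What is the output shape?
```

Input: (7, 1, 152, 152) -> after first Conv2d: (7, 48, 152, 152) -> after first MaxPool2d: (7, 48, 76, 76) -> after second Conv2d: (7, 136, 76, 76) -> Output: (7, 136, 38, 38)

Answer: (7, 136, 38, 38)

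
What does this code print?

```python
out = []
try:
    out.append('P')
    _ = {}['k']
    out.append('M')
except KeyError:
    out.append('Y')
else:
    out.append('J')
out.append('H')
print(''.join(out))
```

Execution trace: 'P' (try body) → 'Y' (except KeyError) → 'H' (after the try/except). Output: PYH

Answer: PYH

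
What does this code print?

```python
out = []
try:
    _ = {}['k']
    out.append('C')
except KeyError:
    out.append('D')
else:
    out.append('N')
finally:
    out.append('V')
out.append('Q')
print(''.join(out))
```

Execution trace: 'D' (except KeyError) → 'V' (finally) → 'Q' (after the try/except). Output: DVQ

Answer: DVQ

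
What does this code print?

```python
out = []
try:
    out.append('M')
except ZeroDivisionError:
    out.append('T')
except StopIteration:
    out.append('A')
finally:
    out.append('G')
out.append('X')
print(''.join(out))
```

Execution trace: 'M' (try body, no exception) → 'G' (finally) → 'X' (after the try/except). Output: MGX

Answer: MGX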